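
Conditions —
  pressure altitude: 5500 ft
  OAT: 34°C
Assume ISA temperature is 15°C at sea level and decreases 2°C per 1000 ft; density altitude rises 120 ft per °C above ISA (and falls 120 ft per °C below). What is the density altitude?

9100 ft

ISA temperature at 5500 ft = 15 − 2 × (5500/1000) = 4°C.
ISA deviation = 34 − 4 = +30°C.
Density altitude = 5500 + 120 × (30) = 5500 + (+3600) = 9100 ft.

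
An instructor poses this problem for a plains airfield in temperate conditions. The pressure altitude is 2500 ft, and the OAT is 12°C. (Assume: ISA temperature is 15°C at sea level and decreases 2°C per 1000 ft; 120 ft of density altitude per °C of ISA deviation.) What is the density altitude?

ISA temperature at 2500 ft = 15 − 2 × (2500/1000) = 10°C.
ISA deviation = 12 − 10 = +2°C.
Density altitude = 2500 + 120 × (2) = 2500 + (+240) = 2740 ft.

2740 ft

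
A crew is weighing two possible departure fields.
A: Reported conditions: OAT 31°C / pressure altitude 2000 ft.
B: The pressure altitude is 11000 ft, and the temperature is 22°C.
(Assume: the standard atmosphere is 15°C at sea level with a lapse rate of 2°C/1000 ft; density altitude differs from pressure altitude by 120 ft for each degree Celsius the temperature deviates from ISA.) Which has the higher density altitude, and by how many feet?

A: ISA temp = 11°C, deviation +20°C, DA = 2000 + 120 × 20 = 4400 ft.
B: ISA temp = -7°C, deviation +29°C, DA = 11000 + 120 × 29 = 14480 ft.
B is higher by 14480 − 4400 = 10080 ft.

B by 10080 ft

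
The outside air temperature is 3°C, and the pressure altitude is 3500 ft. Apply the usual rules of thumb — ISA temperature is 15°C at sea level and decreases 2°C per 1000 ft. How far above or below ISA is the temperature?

ISA temperature at 3500 ft = 15 − 2 × (3500/1000) = 8°C.
Deviation = OAT − ISA = 3 − 8 = -5°C.

ISA-5°C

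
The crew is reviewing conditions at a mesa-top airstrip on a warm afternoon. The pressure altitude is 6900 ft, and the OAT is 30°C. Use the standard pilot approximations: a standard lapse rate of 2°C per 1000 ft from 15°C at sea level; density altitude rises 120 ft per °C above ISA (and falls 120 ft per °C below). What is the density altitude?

10356 ft

ISA temperature at 6900 ft = 15 − 2 × (6900/1000) = 1.2°C.
ISA deviation = 30 − 1.2 = +28.8°C.
Density altitude = 6900 + 120 × (28.8) = 6900 + (+3456) = 10356 ft.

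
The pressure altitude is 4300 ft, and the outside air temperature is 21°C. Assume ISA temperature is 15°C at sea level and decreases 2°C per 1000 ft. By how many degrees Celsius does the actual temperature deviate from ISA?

ISA+14.6°C

ISA temperature at 4300 ft = 15 − 2 × (4300/1000) = 6.4°C.
Deviation = OAT − ISA = 21 − 6.4 = +14.6°C.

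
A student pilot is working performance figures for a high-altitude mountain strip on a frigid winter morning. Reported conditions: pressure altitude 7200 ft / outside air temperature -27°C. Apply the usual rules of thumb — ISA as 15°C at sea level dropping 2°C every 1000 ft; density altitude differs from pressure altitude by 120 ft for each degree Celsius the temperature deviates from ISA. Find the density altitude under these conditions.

3888 ft

ISA temperature at 7200 ft = 15 − 2 × (7200/1000) = 0.6°C.
ISA deviation = -27 − 0.6 = -27.6°C.
Density altitude = 7200 + 120 × (-27.6) = 7200 + (-3312) = 3888 ft.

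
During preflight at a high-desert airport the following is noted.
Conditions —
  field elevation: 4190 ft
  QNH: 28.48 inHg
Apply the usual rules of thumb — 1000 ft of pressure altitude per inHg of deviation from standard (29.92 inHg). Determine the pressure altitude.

5630 ft

Pressure correction = (29.92 − 28.48) × 1000 = +1440 ft.
Pressure altitude = 4190 + (+1440) = 5630 ft.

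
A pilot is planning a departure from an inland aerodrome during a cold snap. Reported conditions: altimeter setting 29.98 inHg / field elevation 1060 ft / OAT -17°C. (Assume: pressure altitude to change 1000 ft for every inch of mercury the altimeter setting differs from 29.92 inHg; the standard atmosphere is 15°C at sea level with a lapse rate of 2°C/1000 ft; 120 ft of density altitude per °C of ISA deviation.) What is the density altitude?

Pressure altitude = 1060 + (29.92 − 29.98) × 1000 = 1060 + (-60) = 1000 ft.
ISA temperature at 1000 ft = 15 − 2 × (1000/1000) = 13°C.
ISA deviation = -17 − 13 = -30°C.
Density altitude = 1000 + 120 × (-30) = -2600 ft.

-2600 ft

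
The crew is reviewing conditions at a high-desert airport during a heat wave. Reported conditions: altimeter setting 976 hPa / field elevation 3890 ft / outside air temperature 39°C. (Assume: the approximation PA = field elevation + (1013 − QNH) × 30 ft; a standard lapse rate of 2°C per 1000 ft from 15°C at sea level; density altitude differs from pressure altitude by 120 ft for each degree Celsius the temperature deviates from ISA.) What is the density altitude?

Pressure altitude = 3890 + (1013 − 976) × 30 = 3890 + (+1110) = 5000 ft.
ISA temperature at 5000 ft = 15 − 2 × (5000/1000) = 5°C.
ISA deviation = 39 − 5 = +34°C.
Density altitude = 5000 + 120 × (34) = 9080 ft.

9080 ft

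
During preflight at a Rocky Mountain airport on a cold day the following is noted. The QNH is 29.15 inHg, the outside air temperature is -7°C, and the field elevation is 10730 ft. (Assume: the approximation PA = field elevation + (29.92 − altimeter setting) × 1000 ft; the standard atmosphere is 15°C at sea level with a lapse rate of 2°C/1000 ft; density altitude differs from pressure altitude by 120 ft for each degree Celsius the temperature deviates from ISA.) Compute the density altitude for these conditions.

Pressure altitude = 10730 + (29.92 − 29.15) × 1000 = 10730 + (+770) = 11500 ft.
ISA temperature at 11500 ft = 15 − 2 × (11500/1000) = -8°C.
ISA deviation = -7 − (-8) = +1°C.
Density altitude = 11500 + 120 × (1) = 11620 ft.

11620 ft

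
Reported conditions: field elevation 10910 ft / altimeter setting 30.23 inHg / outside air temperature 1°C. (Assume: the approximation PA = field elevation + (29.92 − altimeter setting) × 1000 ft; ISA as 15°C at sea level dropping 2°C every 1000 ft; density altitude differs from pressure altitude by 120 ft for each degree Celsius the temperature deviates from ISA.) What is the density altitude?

Pressure altitude = 10910 + (29.92 − 30.23) × 1000 = 10910 + (-310) = 10600 ft.
ISA temperature at 10600 ft = 15 − 2 × (10600/1000) = -6.2°C.
ISA deviation = 1 − (-6.2) = +7.2°C.
Density altitude = 10600 + 120 × (7.2) = 11464 ft.

11464 ft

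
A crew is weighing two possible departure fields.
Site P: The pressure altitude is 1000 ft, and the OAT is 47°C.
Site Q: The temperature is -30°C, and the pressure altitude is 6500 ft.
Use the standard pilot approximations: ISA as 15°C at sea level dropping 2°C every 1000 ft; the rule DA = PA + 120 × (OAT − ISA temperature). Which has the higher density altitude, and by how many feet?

Site P by 2420 ft

Site P: ISA temp = 13°C, deviation +34°C, DA = 1000 + 120 × 34 = 5080 ft.
Site Q: ISA temp = 2°C, deviation -32°C, DA = 6500 + 120 × (-32) = 2660 ft.
Site P is higher by 5080 − 2660 = 2420 ft.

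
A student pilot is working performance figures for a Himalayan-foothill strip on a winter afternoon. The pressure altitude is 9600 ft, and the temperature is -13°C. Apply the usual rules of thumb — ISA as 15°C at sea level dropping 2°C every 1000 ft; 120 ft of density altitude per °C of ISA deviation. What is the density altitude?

ISA temperature at 9600 ft = 15 − 2 × (9600/1000) = -4.2°C.
ISA deviation = -13 − (-4.2) = -8.8°C.
Density altitude = 9600 + 120 × (-8.8) = 9600 + (-1056) = 8544 ft.

8544 ft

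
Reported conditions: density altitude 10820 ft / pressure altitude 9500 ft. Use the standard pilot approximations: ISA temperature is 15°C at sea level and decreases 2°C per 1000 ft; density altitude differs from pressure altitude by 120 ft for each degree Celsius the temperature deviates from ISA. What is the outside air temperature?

7°C

Density altitude − pressure altitude = 10820 − 9500 = +1320 ft.
At 120 ft/°C that is an ISA deviation of 1320/120 = +11°C.
ISA temperature at 9500 ft = 15 − 2 × (9500/1000) = -4°C.
OAT = ISA + deviation = -4 + (+11) = 7°C.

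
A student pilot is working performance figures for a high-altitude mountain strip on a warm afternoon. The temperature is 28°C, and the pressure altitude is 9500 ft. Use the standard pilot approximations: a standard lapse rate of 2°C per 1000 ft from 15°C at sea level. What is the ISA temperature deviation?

ISA+32°C

ISA temperature at 9500 ft = 15 − 2 × (9500/1000) = -4°C.
Deviation = OAT − ISA = 28 − (-4) = +32°C.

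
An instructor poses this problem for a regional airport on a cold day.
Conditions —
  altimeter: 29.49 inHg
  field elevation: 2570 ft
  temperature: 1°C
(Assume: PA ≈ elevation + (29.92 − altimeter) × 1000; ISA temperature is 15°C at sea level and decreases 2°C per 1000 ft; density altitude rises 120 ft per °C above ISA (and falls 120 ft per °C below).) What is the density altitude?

Pressure altitude = 2570 + (29.92 − 29.49) × 1000 = 2570 + (+430) = 3000 ft.
ISA temperature at 3000 ft = 15 − 2 × (3000/1000) = 9°C.
ISA deviation = 1 − 9 = -8°C.
Density altitude = 3000 + 120 × (-8) = 2040 ft.

2040 ft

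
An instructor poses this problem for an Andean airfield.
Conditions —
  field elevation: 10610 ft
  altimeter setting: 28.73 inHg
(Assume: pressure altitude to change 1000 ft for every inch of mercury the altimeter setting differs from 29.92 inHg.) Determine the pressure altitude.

Pressure correction = (29.92 − 28.73) × 1000 = +1190 ft.
Pressure altitude = 10610 + (+1190) = 11800 ft.

11800 ft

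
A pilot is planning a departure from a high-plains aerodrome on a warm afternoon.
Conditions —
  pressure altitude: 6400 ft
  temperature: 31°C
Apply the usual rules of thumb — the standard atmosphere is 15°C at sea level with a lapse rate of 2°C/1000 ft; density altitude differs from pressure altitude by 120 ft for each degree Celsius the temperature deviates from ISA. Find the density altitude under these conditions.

9856 ft

ISA temperature at 6400 ft = 15 − 2 × (6400/1000) = 2.2°C.
ISA deviation = 31 − 2.2 = +28.8°C.
Density altitude = 6400 + 120 × (28.8) = 6400 + (+3456) = 9856 ft.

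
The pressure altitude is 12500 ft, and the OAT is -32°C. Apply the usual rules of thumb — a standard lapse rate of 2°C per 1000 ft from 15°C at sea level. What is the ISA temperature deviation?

ISA temperature at 12500 ft = 15 − 2 × (12500/1000) = -10°C.
Deviation = OAT − ISA = -32 − (-10) = -22°C.

ISA-22°C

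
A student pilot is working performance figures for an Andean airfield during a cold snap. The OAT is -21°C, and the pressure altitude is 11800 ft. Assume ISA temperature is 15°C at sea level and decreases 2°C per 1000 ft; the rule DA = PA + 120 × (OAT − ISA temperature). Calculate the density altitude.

ISA temperature at 11800 ft = 15 − 2 × (11800/1000) = -8.6°C.
ISA deviation = -21 − (-8.6) = -12.4°C.
Density altitude = 11800 + 120 × (-12.4) = 11800 + (-1488) = 10312 ft.

10312 ft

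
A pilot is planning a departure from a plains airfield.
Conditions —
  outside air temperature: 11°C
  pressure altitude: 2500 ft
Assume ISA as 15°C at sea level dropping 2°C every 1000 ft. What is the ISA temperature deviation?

ISA temperature at 2500 ft = 15 − 2 × (2500/1000) = 10°C.
Deviation = OAT − ISA = 11 − 10 = +1°C.

ISA+1°C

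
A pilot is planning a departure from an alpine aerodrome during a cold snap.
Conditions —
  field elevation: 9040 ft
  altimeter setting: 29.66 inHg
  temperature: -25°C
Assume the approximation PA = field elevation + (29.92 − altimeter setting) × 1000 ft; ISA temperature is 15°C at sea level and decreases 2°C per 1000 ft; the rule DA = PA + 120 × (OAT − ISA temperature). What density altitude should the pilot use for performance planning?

Pressure altitude = 9040 + (29.92 − 29.66) × 1000 = 9040 + (+260) = 9300 ft.
ISA temperature at 9300 ft = 15 − 2 × (9300/1000) = -3.6°C.
ISA deviation = -25 − (-3.6) = -21.4°C.
Density altitude = 9300 + 120 × (-21.4) = 6732 ft.

6732 ft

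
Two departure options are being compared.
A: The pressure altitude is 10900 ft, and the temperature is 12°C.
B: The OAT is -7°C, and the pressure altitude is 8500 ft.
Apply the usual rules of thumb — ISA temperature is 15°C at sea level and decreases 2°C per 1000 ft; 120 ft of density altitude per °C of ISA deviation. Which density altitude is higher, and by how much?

A by 5256 ft

A: ISA temp = -6.8°C, deviation +18.8°C, DA = 10900 + 120 × 18.8 = 13156 ft.
B: ISA temp = -2°C, deviation -5°C, DA = 8500 + 120 × (-5) = 7900 ft.
A is higher by 13156 − 7900 = 5256 ft.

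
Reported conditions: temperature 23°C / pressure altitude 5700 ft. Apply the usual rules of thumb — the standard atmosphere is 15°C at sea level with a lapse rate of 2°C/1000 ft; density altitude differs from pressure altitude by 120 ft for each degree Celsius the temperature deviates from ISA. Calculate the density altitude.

8028 ft

ISA temperature at 5700 ft = 15 − 2 × (5700/1000) = 3.6°C.
ISA deviation = 23 − 3.6 = +19.4°C.
Density altitude = 5700 + 120 × (19.4) = 5700 + (+2328) = 8028 ft.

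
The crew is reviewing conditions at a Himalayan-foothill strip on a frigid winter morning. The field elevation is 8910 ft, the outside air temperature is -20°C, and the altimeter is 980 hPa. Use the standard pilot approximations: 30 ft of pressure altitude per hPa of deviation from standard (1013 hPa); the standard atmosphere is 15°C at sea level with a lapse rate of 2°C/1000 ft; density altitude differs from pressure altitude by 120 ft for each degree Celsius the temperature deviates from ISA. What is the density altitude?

Pressure altitude = 8910 + (1013 − 980) × 30 = 8910 + (+990) = 9900 ft.
ISA temperature at 9900 ft = 15 − 2 × (9900/1000) = -4.8°C.
ISA deviation = -20 − (-4.8) = -15.2°C.
Density altitude = 9900 + 120 × (-15.2) = 8076 ft.

8076 ft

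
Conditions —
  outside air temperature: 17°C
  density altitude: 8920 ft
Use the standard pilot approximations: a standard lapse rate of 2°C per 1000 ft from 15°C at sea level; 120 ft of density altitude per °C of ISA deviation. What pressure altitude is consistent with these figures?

DA = PA + 120 × (OAT − (15 − 2·PA/1000)) = PA + 120·OAT − 1800 + 0.24·PA = 1.24·PA + 120·OAT − 1800.
So 1.24·PA = 8920 − 120 × 17 + 1800 = 8680.
PA = 8680 / 1.24 = 7000 ft.

7000 ft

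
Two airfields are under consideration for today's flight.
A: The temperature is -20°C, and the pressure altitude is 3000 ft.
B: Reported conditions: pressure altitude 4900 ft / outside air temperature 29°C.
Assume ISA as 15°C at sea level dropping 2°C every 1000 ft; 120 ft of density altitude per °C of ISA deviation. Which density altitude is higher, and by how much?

A: ISA temp = 9°C, deviation -29°C, DA = 3000 + 120 × (-29) = -480 ft.
B: ISA temp = 5.2°C, deviation +23.8°C, DA = 4900 + 120 × 23.8 = 7756 ft.
B is higher by 7756 − (-480) = 8236 ft.

B by 8236 ft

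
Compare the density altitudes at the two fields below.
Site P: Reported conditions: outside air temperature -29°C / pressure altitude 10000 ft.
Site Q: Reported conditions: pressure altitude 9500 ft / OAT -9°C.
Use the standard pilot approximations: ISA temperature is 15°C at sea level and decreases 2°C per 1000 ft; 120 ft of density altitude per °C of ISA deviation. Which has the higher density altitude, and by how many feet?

Site P: ISA temp = -5°C, deviation -24°C, DA = 10000 + 120 × (-24) = 7120 ft.
Site Q: ISA temp = -4°C, deviation -5°C, DA = 9500 + 120 × (-5) = 8900 ft.
Site Q is higher by 8900 − 7120 = 1780 ft.

Site Q by 1780 ft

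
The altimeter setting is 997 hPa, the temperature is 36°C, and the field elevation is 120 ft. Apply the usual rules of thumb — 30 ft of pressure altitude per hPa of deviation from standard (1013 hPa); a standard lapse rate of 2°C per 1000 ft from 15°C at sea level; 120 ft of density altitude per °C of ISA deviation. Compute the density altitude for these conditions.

3264 ft

Pressure altitude = 120 + (1013 − 997) × 30 = 120 + (+480) = 600 ft.
ISA temperature at 600 ft = 15 − 2 × (600/1000) = 13.8°C.
ISA deviation = 36 − 13.8 = +22.2°C.
Density altitude = 600 + 120 × (22.2) = 3264 ft.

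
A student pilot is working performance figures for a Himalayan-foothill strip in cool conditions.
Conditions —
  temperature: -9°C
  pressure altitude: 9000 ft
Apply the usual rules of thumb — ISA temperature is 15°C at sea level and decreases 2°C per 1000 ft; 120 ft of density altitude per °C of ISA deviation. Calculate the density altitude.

ISA temperature at 9000 ft = 15 − 2 × (9000/1000) = -3°C.
ISA deviation = -9 − (-3) = -6°C.
Density altitude = 9000 + 120 × (-6) = 9000 + (-720) = 8280 ft.

8280 ft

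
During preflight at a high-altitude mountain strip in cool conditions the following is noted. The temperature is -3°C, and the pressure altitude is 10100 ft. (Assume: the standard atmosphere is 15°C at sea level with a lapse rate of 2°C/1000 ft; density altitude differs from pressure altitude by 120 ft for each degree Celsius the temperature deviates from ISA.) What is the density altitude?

10364 ft

ISA temperature at 10100 ft = 15 − 2 × (10100/1000) = -5.2°C.
ISA deviation = -3 − (-5.2) = +2.2°C.
Density altitude = 10100 + 120 × (2.2) = 10100 + (+264) = 10364 ft.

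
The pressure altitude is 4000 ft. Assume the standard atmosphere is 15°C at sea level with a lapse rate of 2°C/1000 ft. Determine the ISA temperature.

ISA temperature = 15 − 2 × (4000/1000) = 15 − 8 = 7°C.

7°C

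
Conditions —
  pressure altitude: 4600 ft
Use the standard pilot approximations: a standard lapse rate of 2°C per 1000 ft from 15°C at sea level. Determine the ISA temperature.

ISA temperature = 15 − 2 × (4600/1000) = 15 − 9.2 = 5.8°C.

5.8°C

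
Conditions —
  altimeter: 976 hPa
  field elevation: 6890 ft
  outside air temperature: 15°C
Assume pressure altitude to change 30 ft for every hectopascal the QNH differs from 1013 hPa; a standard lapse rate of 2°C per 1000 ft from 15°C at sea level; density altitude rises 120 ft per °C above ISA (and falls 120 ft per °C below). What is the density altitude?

Pressure altitude = 6890 + (1013 − 976) × 30 = 6890 + (+1110) = 8000 ft.
ISA temperature at 8000 ft = 15 − 2 × (8000/1000) = -1°C.
ISA deviation = 15 − (-1) = +16°C.
Density altitude = 8000 + 120 × (16) = 9920 ft.

9920 ft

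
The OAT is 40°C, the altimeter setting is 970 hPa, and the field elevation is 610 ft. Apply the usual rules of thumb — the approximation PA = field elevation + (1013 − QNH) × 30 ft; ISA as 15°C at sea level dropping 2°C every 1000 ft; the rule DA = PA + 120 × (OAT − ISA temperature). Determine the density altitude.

5356 ft

Pressure altitude = 610 + (1013 − 970) × 30 = 610 + (+1290) = 1900 ft.
ISA temperature at 1900 ft = 15 − 2 × (1900/1000) = 11.2°C.
ISA deviation = 40 − 11.2 = +28.8°C.
Density altitude = 1900 + 120 × (28.8) = 5356 ft.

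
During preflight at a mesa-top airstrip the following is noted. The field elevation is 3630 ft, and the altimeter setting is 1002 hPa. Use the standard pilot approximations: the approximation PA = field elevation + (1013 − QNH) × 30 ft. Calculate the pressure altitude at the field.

Pressure correction = (1013 − 1002) × 30 = +330 ft.
Pressure altitude = 3630 + (+330) = 3960 ft.

3960 ft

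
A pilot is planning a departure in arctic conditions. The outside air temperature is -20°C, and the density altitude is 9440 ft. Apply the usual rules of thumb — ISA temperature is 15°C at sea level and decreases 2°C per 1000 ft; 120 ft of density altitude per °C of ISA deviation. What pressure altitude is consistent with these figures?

DA = PA + 120 × (OAT − (15 − 2·PA/1000)) = PA + 120·OAT − 1800 + 0.24·PA = 1.24·PA + 120·OAT − 1800.
So 1.24·PA = 9440 − 120 × (-20) + 1800 = 13640.
PA = 13640 / 1.24 = 11000 ft.

11000 ft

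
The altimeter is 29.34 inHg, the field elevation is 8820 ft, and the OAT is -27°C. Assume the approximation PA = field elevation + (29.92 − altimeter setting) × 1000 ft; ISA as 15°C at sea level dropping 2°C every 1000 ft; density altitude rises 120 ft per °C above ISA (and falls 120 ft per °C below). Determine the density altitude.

Pressure altitude = 8820 + (29.92 − 29.34) × 1000 = 8820 + (+580) = 9400 ft.
ISA temperature at 9400 ft = 15 − 2 × (9400/1000) = -3.8°C.
ISA deviation = -27 − (-3.8) = -23.2°C.
Density altitude = 9400 + 120 × (-23.2) = 6616 ft.

6616 ft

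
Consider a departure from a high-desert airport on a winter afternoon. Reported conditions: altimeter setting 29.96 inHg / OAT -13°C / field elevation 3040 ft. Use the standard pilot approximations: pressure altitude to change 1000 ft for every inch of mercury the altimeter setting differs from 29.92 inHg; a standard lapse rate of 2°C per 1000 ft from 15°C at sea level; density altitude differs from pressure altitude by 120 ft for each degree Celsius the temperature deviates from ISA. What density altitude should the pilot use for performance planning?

360 ft

Pressure altitude = 3040 + (29.92 − 29.96) × 1000 = 3040 + (-40) = 3000 ft.
ISA temperature at 3000 ft = 15 − 2 × (3000/1000) = 9°C.
ISA deviation = -13 − 9 = -22°C.
Density altitude = 3000 + 120 × (-22) = 360 ft.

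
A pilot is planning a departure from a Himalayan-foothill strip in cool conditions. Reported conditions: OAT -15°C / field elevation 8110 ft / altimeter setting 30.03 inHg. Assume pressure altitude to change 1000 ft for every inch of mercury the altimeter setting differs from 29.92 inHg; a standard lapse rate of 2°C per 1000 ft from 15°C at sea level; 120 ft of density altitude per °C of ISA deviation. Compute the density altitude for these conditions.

6320 ft

Pressure altitude = 8110 + (29.92 − 30.03) × 1000 = 8110 + (-110) = 8000 ft.
ISA temperature at 8000 ft = 15 − 2 × (8000/1000) = -1°C.
ISA deviation = -15 − (-1) = -14°C.
Density altitude = 8000 + 120 × (-14) = 6320 ft.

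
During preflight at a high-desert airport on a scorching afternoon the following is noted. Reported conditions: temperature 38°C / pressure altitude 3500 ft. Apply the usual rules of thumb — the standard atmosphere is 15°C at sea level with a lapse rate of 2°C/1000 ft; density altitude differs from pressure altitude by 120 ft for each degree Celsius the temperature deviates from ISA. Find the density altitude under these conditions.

ISA temperature at 3500 ft = 15 − 2 × (3500/1000) = 8°C.
ISA deviation = 38 − 8 = +30°C.
Density altitude = 3500 + 120 × (30) = 3500 + (+3600) = 7100 ft.

7100 ft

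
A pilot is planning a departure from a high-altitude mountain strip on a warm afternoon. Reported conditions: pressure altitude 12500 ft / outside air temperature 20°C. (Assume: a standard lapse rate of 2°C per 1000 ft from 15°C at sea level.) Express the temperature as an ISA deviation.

ISA temperature at 12500 ft = 15 − 2 × (12500/1000) = -10°C.
Deviation = OAT − ISA = 20 − (-10) = +30°C.

ISA+30°C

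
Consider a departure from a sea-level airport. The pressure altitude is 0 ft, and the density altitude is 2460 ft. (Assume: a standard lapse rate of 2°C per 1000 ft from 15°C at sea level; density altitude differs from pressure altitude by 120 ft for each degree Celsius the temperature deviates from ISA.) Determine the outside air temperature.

Density altitude − pressure altitude = 2460 − 0 = +2460 ft.
At 120 ft/°C that is an ISA deviation of 2460/120 = +20.5°C.
ISA temperature at 0 ft = 15 − 2 × (0/1000) = 15°C.
OAT = ISA + deviation = 15 + (+20.5) = 35.5°C.

35.5°C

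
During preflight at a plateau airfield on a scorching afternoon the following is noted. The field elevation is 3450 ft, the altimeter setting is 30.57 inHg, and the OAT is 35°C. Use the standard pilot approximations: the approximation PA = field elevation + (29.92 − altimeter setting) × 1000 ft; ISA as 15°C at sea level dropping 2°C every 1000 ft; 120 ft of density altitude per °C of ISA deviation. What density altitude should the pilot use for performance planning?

Pressure altitude = 3450 + (29.92 − 30.57) × 1000 = 3450 + (-650) = 2800 ft.
ISA temperature at 2800 ft = 15 − 2 × (2800/1000) = 9.4°C.
ISA deviation = 35 − 9.4 = +25.6°C.
Density altitude = 2800 + 120 × (25.6) = 5872 ft.

5872 ft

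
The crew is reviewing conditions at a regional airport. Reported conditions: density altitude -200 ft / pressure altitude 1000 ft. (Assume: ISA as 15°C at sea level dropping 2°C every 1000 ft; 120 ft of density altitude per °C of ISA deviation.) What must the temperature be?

3°C

Density altitude − pressure altitude = -200 − 1000 = -1200 ft.
At 120 ft/°C that is an ISA deviation of -1200/120 = -10°C.
ISA temperature at 1000 ft = 15 − 2 × (1000/1000) = 13°C.
OAT = ISA + deviation = 13 + (-10) = 3°C.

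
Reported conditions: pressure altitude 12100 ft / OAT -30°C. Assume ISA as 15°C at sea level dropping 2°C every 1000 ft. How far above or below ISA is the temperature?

ISA temperature at 12100 ft = 15 − 2 × (12100/1000) = -9.2°C.
Deviation = OAT − ISA = -30 − (-9.2) = -20.8°C.

ISA-20.8°C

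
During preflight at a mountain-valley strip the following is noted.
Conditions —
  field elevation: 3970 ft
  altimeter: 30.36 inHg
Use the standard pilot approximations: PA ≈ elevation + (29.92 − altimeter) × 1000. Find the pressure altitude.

3530 ft

Pressure correction = (29.92 − 30.36) × 1000 = -440 ft.
Pressure altitude = 3970 + (-440) = 3530 ft.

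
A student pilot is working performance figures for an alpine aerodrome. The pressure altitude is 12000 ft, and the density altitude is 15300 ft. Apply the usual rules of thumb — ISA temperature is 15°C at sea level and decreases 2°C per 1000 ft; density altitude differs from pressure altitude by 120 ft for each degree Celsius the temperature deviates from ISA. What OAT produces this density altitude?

Density altitude − pressure altitude = 15300 − 12000 = +3300 ft.
At 120 ft/°C that is an ISA deviation of 3300/120 = +27.5°C.
ISA temperature at 12000 ft = 15 − 2 × (12000/1000) = -9°C.
OAT = ISA + deviation = -9 + (+27.5) = 18.5°C.

18.5°C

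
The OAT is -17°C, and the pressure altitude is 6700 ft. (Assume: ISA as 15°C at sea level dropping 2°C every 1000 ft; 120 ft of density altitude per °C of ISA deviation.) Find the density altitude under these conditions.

4468 ft

ISA temperature at 6700 ft = 15 − 2 × (6700/1000) = 1.6°C.
ISA deviation = -17 − 1.6 = -18.6°C.
Density altitude = 6700 + 120 × (-18.6) = 6700 + (-2232) = 4468 ft.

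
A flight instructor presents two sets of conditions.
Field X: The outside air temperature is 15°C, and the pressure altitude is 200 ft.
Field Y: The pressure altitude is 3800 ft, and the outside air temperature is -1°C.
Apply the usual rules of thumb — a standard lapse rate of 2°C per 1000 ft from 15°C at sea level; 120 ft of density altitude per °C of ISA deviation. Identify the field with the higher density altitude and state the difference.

Field X: ISA temp = 14.6°C, deviation +0.4°C, DA = 200 + 120 × 0.4 = 248 ft.
Field Y: ISA temp = 7.4°C, deviation -8.4°C, DA = 3800 + 120 × (-8.4) = 2792 ft.
Field Y is higher by 2792 − 248 = 2544 ft.

Field Y by 2544 ft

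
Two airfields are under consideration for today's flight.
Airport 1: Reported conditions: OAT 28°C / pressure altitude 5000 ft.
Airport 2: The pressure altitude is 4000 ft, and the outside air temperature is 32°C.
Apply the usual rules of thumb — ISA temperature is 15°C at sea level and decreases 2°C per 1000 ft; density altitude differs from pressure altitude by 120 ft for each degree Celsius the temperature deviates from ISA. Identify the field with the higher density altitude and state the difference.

Airport 1: ISA temp = 5°C, deviation +23°C, DA = 5000 + 120 × 23 = 7760 ft.
Airport 2: ISA temp = 7°C, deviation +25°C, DA = 4000 + 120 × 25 = 7000 ft.
Airport 1 is higher by 7760 − 7000 = 760 ft.

Airport 1 by 760 ft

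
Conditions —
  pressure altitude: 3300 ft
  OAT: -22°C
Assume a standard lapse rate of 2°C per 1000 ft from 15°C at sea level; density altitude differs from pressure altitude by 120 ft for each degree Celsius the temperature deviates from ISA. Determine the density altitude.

-348 ft

ISA temperature at 3300 ft = 15 − 2 × (3300/1000) = 8.4°C.
ISA deviation = -22 − 8.4 = -30.4°C.
Density altitude = 3300 + 120 × (-30.4) = 3300 + (-3648) = -348 ft.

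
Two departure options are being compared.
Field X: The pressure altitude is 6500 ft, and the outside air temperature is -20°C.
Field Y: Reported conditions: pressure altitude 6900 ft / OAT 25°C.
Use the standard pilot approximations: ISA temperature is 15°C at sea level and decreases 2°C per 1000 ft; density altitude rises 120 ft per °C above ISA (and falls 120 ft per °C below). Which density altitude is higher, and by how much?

Field Y by 5896 ft

Field X: ISA temp = 2°C, deviation -22°C, DA = 6500 + 120 × (-22) = 3860 ft.
Field Y: ISA temp = 1.2°C, deviation +23.8°C, DA = 6900 + 120 × 23.8 = 9756 ft.
Field Y is higher by 9756 − 3860 = 5896 ft.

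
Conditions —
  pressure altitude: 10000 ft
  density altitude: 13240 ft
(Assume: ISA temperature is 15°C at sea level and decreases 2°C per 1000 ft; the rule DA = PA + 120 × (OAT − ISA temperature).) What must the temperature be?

22°C

Density altitude − pressure altitude = 13240 − 10000 = +3240 ft.
At 120 ft/°C that is an ISA deviation of 3240/120 = +27°C.
ISA temperature at 10000 ft = 15 − 2 × (10000/1000) = -5°C.
OAT = ISA + deviation = -5 + (+27) = 22°C.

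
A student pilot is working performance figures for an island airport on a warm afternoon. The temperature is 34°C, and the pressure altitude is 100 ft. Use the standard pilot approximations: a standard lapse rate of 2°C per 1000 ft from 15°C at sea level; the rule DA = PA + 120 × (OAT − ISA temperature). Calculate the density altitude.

ISA temperature at 100 ft = 15 − 2 × (100/1000) = 14.8°C.
ISA deviation = 34 − 14.8 = +19.2°C.
Density altitude = 100 + 120 × (19.2) = 100 + (+2304) = 2404 ft.

2404 ft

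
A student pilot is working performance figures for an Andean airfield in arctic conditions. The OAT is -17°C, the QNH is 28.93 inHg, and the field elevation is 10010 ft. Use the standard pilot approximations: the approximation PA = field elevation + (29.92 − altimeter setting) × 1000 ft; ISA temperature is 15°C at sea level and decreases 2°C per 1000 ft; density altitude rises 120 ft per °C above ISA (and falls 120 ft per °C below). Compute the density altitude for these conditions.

Pressure altitude = 10010 + (29.92 − 28.93) × 1000 = 10010 + (+990) = 11000 ft.
ISA temperature at 11000 ft = 15 − 2 × (11000/1000) = -7°C.
ISA deviation = -17 − (-7) = -10°C.
Density altitude = 11000 + 120 × (-10) = 9800 ft.

9800 ft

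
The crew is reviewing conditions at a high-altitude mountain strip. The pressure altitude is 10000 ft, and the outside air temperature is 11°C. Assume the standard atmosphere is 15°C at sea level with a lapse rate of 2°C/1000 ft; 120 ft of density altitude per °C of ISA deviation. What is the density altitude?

11920 ft

ISA temperature at 10000 ft = 15 − 2 × (10000/1000) = -5°C.
ISA deviation = 11 − (-5) = +16°C.
Density altitude = 10000 + 120 × (16) = 10000 + (+1920) = 11920 ft.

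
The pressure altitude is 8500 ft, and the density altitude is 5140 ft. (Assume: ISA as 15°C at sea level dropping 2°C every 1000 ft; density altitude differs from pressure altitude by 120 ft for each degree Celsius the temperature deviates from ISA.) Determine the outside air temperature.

-30°C

Density altitude − pressure altitude = 5140 − 8500 = -3360 ft.
At 120 ft/°C that is an ISA deviation of -3360/120 = -28°C.
ISA temperature at 8500 ft = 15 − 2 × (8500/1000) = -2°C.
OAT = ISA + deviation = -2 + (-28) = -30°C.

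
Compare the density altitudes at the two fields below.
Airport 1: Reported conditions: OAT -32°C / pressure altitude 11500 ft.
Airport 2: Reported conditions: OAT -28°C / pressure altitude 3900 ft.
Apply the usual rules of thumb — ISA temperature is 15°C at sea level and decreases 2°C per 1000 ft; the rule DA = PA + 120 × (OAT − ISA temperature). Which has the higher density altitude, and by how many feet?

Airport 1: ISA temp = -8°C, deviation -24°C, DA = 11500 + 120 × (-24) = 8620 ft.
Airport 2: ISA temp = 7.2°C, deviation -35.2°C, DA = 3900 + 120 × (-35.2) = -324 ft.
Airport 1 is higher by 8620 − (-324) = 8944 ft.

Airport 1 by 8944 ft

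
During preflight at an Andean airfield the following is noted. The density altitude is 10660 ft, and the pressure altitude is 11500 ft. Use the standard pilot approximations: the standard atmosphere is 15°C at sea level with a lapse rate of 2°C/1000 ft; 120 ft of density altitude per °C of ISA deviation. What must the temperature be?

-15°C

Density altitude − pressure altitude = 10660 − 11500 = -840 ft.
At 120 ft/°C that is an ISA deviation of -840/120 = -7°C.
ISA temperature at 11500 ft = 15 − 2 × (11500/1000) = -8°C.
OAT = ISA + deviation = -8 + (-7) = -15°C.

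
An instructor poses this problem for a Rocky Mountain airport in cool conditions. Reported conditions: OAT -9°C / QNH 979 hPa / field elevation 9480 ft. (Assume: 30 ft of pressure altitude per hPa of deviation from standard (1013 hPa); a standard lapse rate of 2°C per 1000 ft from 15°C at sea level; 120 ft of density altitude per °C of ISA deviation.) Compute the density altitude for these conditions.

Pressure altitude = 9480 + (1013 − 979) × 30 = 9480 + (+1020) = 10500 ft.
ISA temperature at 10500 ft = 15 − 2 × (10500/1000) = -6°C.
ISA deviation = -9 − (-6) = -3°C.
Density altitude = 10500 + 120 × (-3) = 10140 ft.

10140 ft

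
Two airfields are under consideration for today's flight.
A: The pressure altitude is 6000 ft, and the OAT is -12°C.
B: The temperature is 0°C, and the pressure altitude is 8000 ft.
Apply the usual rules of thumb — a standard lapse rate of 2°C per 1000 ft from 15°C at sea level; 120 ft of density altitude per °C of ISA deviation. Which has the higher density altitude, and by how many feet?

B by 3920 ft

A: ISA temp = 3°C, deviation -15°C, DA = 6000 + 120 × (-15) = 4200 ft.
B: ISA temp = -1°C, deviation +1°C, DA = 8000 + 120 × 1 = 8120 ft.
B is higher by 8120 − 4200 = 3920 ft.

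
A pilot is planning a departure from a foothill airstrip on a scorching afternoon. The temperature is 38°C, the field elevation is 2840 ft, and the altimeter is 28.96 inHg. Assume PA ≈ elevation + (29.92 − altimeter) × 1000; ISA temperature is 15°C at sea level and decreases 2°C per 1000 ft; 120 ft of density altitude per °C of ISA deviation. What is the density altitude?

Pressure altitude = 2840 + (29.92 − 28.96) × 1000 = 2840 + (+960) = 3800 ft.
ISA temperature at 3800 ft = 15 − 2 × (3800/1000) = 7.4°C.
ISA deviation = 38 − 7.4 = +30.6°C.
Density altitude = 3800 + 120 × (30.6) = 7472 ft.

7472 ft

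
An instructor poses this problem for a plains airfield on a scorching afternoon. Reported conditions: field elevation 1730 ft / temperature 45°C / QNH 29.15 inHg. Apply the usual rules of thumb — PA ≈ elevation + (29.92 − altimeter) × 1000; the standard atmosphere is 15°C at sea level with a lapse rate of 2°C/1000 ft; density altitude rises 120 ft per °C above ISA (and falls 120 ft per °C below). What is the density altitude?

Pressure altitude = 1730 + (29.92 − 29.15) × 1000 = 1730 + (+770) = 2500 ft.
ISA temperature at 2500 ft = 15 − 2 × (2500/1000) = 10°C.
ISA deviation = 45 − 10 = +35°C.
Density altitude = 2500 + 120 × (35) = 6700 ft.

6700 ft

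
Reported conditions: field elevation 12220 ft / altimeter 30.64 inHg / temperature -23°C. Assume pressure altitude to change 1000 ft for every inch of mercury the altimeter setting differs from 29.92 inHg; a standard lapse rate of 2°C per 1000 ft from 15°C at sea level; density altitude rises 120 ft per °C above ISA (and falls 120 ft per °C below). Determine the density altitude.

Pressure altitude = 12220 + (29.92 − 30.64) × 1000 = 12220 + (-720) = 11500 ft.
ISA temperature at 11500 ft = 15 − 2 × (11500/1000) = -8°C.
ISA deviation = -23 − (-8) = -15°C.
Density altitude = 11500 + 120 × (-15) = 9700 ft.

9700 ft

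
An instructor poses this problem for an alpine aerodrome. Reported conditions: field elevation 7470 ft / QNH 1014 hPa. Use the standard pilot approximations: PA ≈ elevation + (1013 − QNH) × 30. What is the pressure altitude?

Pressure correction = (1013 − 1014) × 30 = -30 ft.
Pressure altitude = 7470 + (-30) = 7440 ft.

7440 ft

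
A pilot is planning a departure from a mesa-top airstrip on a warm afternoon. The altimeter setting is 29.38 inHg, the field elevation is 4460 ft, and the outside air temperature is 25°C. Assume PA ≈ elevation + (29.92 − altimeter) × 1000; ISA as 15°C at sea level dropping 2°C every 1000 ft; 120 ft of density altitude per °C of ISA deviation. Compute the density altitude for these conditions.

Pressure altitude = 4460 + (29.92 − 29.38) × 1000 = 4460 + (+540) = 5000 ft.
ISA temperature at 5000 ft = 15 − 2 × (5000/1000) = 5°C.
ISA deviation = 25 − 5 = +20°C.
Density altitude = 5000 + 120 × (20) = 7400 ft.

7400 ft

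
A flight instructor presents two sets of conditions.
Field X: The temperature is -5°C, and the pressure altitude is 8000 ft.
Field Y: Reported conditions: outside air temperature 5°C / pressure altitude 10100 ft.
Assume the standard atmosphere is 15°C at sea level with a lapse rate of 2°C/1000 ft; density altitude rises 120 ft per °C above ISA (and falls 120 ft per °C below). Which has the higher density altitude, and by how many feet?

Field Y by 3804 ft

Field X: ISA temp = -1°C, deviation -4°C, DA = 8000 + 120 × (-4) = 7520 ft.
Field Y: ISA temp = -5.2°C, deviation +10.2°C, DA = 10100 + 120 × 10.2 = 11324 ft.
Field Y is higher by 11324 − 7520 = 3804 ft.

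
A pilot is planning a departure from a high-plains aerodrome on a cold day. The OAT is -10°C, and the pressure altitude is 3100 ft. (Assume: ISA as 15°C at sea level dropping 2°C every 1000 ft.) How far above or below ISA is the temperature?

ISA temperature at 3100 ft = 15 − 2 × (3100/1000) = 8.8°C.
Deviation = OAT − ISA = -10 − 8.8 = -18.8°C.

ISA-18.8°C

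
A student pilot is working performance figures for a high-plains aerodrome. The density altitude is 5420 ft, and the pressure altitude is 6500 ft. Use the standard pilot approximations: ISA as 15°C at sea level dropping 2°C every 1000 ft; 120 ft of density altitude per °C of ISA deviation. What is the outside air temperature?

Density altitude − pressure altitude = 5420 − 6500 = -1080 ft.
At 120 ft/°C that is an ISA deviation of -1080/120 = -9°C.
ISA temperature at 6500 ft = 15 − 2 × (6500/1000) = 2°C.
OAT = ISA + deviation = 2 + (-9) = -7°C.

-7°C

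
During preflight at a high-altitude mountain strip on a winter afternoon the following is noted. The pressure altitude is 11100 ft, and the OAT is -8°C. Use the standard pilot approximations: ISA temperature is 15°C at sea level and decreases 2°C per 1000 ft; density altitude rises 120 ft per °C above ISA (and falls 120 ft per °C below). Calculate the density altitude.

ISA temperature at 11100 ft = 15 − 2 × (11100/1000) = -7.2°C.
ISA deviation = -8 − (-7.2) = -0.8°C.
Density altitude = 11100 + 120 × (-0.8) = 11100 + (-96) = 11004 ft.

11004 ft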